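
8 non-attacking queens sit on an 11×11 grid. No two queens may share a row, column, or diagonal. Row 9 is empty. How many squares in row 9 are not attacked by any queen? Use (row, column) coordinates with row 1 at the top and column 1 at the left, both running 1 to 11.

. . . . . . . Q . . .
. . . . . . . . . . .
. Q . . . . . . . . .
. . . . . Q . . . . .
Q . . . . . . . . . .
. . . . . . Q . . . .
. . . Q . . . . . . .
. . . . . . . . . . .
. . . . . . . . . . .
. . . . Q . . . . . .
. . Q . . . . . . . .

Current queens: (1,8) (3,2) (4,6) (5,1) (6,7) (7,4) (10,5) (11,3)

1

(1,8) attacks row 9 at column 8.
(3,2) attacks row 9 at column 2 and diagonals 8.
(4,6) attacks row 9 at column 6 and diagonals 1, 11.
(5,1) attacks row 9 at column 1 and diagonals 5.
(6,7) attacks row 9 at column 7 and diagonals 4, 10.
(7,4) attacks row 9 at column 4 and diagonals 2, 6.
(10,5) attacks row 9 at column 5 and diagonals 4, 6.
(11,3) attacks row 9 at column 3 and diagonals 1, 5.
Attacked columns: {1, 2, 3, 4, 5, 6, 7, 8, 10, 11}. Safe: {9}.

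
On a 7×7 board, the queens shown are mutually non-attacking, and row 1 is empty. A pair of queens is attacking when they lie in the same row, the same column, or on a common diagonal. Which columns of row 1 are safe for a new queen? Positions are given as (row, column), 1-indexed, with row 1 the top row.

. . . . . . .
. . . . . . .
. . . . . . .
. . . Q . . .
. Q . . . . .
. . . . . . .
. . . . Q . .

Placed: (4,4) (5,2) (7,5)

(4,4) attacks row 1 at column 4 and diagonals 1, 7.
(5,2) attacks row 1 at column 2 and diagonals 6.
(7,5) attacks row 1 at column 5.
Attacked columns: {1, 2, 4, 5, 6, 7}. Safe: {3}.

columns 3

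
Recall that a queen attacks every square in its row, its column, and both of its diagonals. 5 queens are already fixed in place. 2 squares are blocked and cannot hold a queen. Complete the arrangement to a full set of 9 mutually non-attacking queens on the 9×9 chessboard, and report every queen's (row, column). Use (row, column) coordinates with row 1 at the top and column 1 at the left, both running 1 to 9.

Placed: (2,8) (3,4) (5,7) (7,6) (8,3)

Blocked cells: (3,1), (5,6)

Row 1: attacked by (2,8)→{7,8,9}; (3,4)→{2,4,6}; (5,7)→{3,7}; (7,6)→{6}; (8,3)→{3}. Safe: 1, 5. Place at column 5.
Row 4: attacked by (1,5)→{2,5,8}; (2,8)→{6,8}; (3,4)→{3,4,5}; (5,7)→{6,7,8}; (7,6)→{3,6,9}; (8,3)→{3,7}. Safe: 1. Place at column 1.
Row 6: attacked by (1,5)→{5}; (2,8)→{4,8}; (3,4)→{1,4,7}; (4,1)→{1,3}; (5,7)→{6,7,8}; (7,6)→{5,6,7}; (8,3)→{1,3,5}. Safe: 2, 9. Place at column 2.
Row 9: attacked by (1,5)→{5}; (2,8)→{1,8}; (3,4)→{4}; (4,1)→{1,6}; (5,7)→{3,7}; (6,2)→{2,5}; (7,6)→{4,6,8}; (8,3)→{2,3,4}. Safe: 9. Place at column 9.
Columns [5, 8, 4, 1, 7, 2, 6, 3, 9], r−c [-4, -6, -1, 3, -2, 4, 1, 5, 0], r+c [6, 10, 7, 5, 12, 8, 13, 11, 18] are all distinct, so no two queens attack.

(1,5) (2,8) (3,4) (4,1) (5,7) (6,2) (7,6) (8,3) (9,9)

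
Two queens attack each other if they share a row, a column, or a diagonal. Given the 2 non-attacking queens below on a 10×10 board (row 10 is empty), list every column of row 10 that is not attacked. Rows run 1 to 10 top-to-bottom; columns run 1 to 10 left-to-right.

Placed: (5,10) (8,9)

columns 1, 2, 3, 4, 6, 8

(5,10) attacks row 10 at column 10 and diagonals 5.
(8,9) attacks row 10 at column 9 and diagonals 7.
Attacked columns: {5, 7, 9, 10}. Safe: {1, 2, 3, 4, 6, 8}.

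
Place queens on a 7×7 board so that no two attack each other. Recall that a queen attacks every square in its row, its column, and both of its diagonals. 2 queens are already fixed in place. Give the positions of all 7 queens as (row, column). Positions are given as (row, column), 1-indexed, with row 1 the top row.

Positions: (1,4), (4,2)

Row 2: attacked by (1,4)→{3,4,5}; (4,2)→{2,4}. Safe: 1, 6, 7. Place at column 1.
Row 3: attacked by (1,4)→{2,4,6}; (2,1)→{1,2}; (4,2)→{1,2,3}. Safe: 5, 7. Place at column 5.
Row 5: attacked by (1,4)→{4}; (2,1)→{1,4}; (3,5)→{3,5,7}; (4,2)→{1,2,3}. Safe: 6. Place at column 6.
Row 6: attacked by (1,4)→{4}; (2,1)→{1,5}; (3,5)→{2,5}; (4,2)→{2,4}; (5,6)→{5,6,7}. Safe: 3. Place at column 3.
Row 7: attacked by (1,4)→{4}; (2,1)→{1,6}; (3,5)→{1,5}; (4,2)→{2,5}; (5,6)→{4,6}; (6,3)→{2,3,4}. Safe: 7. Place at column 7.
Columns [4, 1, 5, 2, 6, 3, 7], r−c [-3, 1, -2, 2, -1, 3, 0], r+c [5, 3, 8, 6, 11, 9, 14] are all distinct, so no two queens attack.

(1,4) (2,1) (3,5) (4,2) (5,6) (6,3) (7,7)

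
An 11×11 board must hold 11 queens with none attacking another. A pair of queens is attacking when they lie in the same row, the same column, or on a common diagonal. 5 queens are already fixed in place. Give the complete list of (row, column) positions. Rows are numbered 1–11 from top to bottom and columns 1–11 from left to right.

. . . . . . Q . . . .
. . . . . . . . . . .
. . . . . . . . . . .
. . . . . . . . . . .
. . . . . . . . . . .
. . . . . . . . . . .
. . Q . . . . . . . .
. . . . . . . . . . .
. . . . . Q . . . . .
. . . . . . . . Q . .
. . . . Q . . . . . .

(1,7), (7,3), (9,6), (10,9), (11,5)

(1,7) (2,10) (3,4) (4,2) (5,8) (6,11) (7,3) (8,1) (9,6) (10,9) (11,5)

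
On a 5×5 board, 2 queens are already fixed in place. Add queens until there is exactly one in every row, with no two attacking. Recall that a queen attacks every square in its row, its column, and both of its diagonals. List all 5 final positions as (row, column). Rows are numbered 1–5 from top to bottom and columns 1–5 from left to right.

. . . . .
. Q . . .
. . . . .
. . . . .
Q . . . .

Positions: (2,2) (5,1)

Row 1: attacked by (2,2)→{1,2,3}; (5,1)→{1,5}. Safe: 4. Place at column 4.
Row 3: attacked by (1,4)→{2,4}; (2,2)→{1,2,3}; (5,1)→{1,3}. Safe: 5. Place at column 5.
Row 4: attacked by (1,4)→{1,4}; (2,2)→{2,4}; (3,5)→{4,5}; (5,1)→{1,2}. Safe: 3. Place at column 3.
Columns [4, 2, 5, 3, 1], r−c [-3, 0, -2, 1, 4], r+c [5, 4, 8, 7, 6] are all distinct, so no two queens attack.

(1,4) (2,2) (3,5) (4,3) (5,1)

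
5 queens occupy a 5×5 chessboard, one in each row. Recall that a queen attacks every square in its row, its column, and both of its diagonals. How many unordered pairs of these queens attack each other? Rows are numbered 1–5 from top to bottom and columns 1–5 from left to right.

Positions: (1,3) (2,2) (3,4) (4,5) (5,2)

4

Same column: (2,2)–(5,2) (column 2).
Same diagonal: (1,3)–(2,2) (|1−2| = |3−2| = 1); (3,4)–(4,5) (|3−4| = |4−5| = 1); (3,4)–(5,2) (|3−5| = |4−2| = 2).
Total attacking pairs: 4.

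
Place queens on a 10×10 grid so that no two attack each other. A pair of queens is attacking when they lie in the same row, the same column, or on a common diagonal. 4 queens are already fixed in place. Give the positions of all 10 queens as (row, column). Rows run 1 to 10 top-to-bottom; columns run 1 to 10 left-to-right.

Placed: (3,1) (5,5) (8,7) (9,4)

Row 1: attacked by (3,1)→{1,3}; (5,5)→{1,5,9}; (8,7)→{7}; (9,4)→{4}. Safe: 2, 6, 8, 10. Place at column 2.
Row 2: attacked by (1,2)→{1,2,3}; (3,1)→{1,2}; (5,5)→{2,5,8}; (8,7)→{1,7}; (9,4)→{4}. Safe: 6, 9, 10. Place at column 9.
Row 4: attacked by (1,2)→{2,5}; (2,9)→{7,9}; (3,1)→{1,2}; (5,5)→{4,5,6}; (8,7)→{3,7}; (9,4)→{4,9}. Safe: 8, 10. Place at column 8.
Row 6: attacked by (1,2)→{2,7}; (2,9)→{5,9}; (3,1)→{1,4}; (4,8)→{6,8,10}; (5,5)→{4,5,6}; (8,7)→{5,7,9}; (9,4)→{1,4,7}. Safe: 3. Place at column 3.
Row 7: attacked by (1,2)→{2,8}; (2,9)→{4,9}; (3,1)→{1,5}; (4,8)→{5,8}; (5,5)→{3,5,7}; (6,3)→{2,3,4}; (8,7)→{6,7,8}; (9,4)→{2,4,6}. Safe: 10. Place at column 10.
Row 10: attacked by (1,2)→{2}; (2,9)→{1,9}; (3,1)→{1,8}; (4,8)→{2,8}; (5,5)→{5,10}; (6,3)→{3,7}; (7,10)→{7,10}; (8,7)→{5,7,9}; (9,4)→{3,4,5}. Safe: 6. Place at column 6.
Columns [2, 9, 1, 8, 5, 3, 10, 7, 4, 6], r−c [-1, -7, 2, -4, 0, 3, -3, 1, 5, 4], r+c [3, 11, 4, 12, 10, 9, 17, 15, 13, 16] are all distinct, so no two queens attack.

(1,2) (2,9) (3,1) (4,8) (5,5) (6,3) (7,10) (8,7) (9,4) (10,6)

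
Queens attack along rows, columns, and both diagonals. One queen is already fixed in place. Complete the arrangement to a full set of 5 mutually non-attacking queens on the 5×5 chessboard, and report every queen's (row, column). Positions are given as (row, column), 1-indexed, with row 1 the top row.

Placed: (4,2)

Row 1: attacked by (4,2)→{2,5}. Safe: 1, 3, 4. Place at column 1.
Row 2: attacked by (1,1)→{1,2}; (4,2)→{2,4}. Safe: 3, 5. Place at column 3.
Row 3: attacked by (1,1)→{1,3}; (2,3)→{2,3,4}; (4,2)→{1,2,3}. Safe: 5. Place at column 5.
Row 5: attacked by (1,1)→{1,5}; (2,3)→{3}; (3,5)→{3,5}; (4,2)→{1,2,3}. Safe: 4. Place at column 4.
Columns [1, 3, 5, 2, 4], r−c [0, -1, -2, 2, 1], r+c [2, 5, 8, 6, 9] are all distinct, so no two queens attack.

(1,1) (2,3) (3,5) (4,2) (5,4)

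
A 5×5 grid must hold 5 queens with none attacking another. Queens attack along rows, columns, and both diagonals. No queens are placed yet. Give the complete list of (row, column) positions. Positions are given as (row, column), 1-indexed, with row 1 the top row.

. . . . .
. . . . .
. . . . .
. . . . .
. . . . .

(1,2) (2,4) (3,1) (4,3) (5,5)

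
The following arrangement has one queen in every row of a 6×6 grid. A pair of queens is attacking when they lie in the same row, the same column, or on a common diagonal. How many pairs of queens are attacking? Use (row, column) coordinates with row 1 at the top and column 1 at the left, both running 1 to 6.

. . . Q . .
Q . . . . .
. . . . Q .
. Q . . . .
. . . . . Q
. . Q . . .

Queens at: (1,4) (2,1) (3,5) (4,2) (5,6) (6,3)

0

All columns are distinct and no two queens satisfy |Δrow| = |Δcol|, so no pair attacks.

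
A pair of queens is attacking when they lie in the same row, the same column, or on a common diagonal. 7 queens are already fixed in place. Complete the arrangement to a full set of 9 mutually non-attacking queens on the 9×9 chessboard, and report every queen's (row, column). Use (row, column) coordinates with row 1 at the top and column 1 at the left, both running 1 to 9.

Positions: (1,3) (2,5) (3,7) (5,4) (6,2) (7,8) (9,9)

(1,3) (2,5) (3,7) (4,1) (5,4) (6,2) (7,8) (8,6) (9,9)

Row 4: attacked by (1,3)→{3,6}; (2,5)→{3,5,7}; (3,7)→{6,7,8}; (5,4)→{3,4,5}; (6,2)→{2,4}; (7,8)→{5,8}; (9,9)→{4,9}. Safe: 1. Place at column 1.
Row 8: attacked by (1,3)→{3}; (2,5)→{5}; (3,7)→{2,7}; (4,1)→{1,5}; (5,4)→{1,4,7}; (6,2)→{2,4}; (7,8)→{7,8,9}; (9,9)→{8,9}. Safe: 6. Place at column 6.
Columns [3, 5, 7, 1, 4, 2, 8, 6, 9], r−c [-2, -3, -4, 3, 1, 4, -1, 2, 0], r+c [4, 7, 10, 5, 9, 8, 15, 14, 18] are all distinct, so no two queens attack.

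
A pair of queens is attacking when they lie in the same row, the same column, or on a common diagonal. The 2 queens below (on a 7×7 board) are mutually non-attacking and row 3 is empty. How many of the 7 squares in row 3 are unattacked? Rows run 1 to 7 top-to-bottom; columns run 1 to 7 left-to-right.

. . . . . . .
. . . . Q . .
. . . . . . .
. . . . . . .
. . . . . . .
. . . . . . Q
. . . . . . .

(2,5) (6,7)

3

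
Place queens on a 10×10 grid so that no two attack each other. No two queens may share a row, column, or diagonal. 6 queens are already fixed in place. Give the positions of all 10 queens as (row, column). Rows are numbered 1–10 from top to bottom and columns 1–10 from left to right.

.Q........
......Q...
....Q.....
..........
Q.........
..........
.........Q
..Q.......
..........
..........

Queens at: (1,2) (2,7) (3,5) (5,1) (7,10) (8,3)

(1,2) (2,7) (3,5) (4,8) (5,1) (6,4) (7,10) (8,3) (9,6) (10,9)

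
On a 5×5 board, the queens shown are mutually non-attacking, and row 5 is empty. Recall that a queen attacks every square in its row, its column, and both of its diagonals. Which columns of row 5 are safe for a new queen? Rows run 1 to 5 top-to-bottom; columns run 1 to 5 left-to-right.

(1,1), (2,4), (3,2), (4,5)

columns 3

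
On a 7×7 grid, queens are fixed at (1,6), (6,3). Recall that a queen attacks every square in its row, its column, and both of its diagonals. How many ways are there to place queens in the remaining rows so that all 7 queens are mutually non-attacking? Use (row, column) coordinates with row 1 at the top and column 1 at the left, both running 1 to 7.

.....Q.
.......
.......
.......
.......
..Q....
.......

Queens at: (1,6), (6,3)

1

Branch on row 2: col 1 → 0; col 2 → 0; col 4 → 1.
Sum: 0 + 0 + 1 = 1.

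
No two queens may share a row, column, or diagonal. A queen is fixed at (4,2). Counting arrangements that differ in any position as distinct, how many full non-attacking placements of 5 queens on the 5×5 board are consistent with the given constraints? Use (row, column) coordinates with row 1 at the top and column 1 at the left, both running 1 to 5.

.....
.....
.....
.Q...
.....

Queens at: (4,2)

Branch on row 1: col 1 → 1; col 3 → 1; col 4 → 0.
Sum: 1 + 1 + 0 = 2.

2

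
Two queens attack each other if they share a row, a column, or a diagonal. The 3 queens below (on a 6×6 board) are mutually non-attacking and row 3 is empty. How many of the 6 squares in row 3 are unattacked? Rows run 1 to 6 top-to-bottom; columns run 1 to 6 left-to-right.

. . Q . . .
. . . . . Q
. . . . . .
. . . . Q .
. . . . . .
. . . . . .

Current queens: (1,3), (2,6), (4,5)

(1,3) attacks row 3 at column 3 and diagonals 1, 5.
(2,6) attacks row 3 at column 6 and diagonals 5.
(4,5) attacks row 3 at column 5 and diagonals 4, 6.
Attacked columns: {1, 3, 4, 5, 6}. Safe: {2}.

1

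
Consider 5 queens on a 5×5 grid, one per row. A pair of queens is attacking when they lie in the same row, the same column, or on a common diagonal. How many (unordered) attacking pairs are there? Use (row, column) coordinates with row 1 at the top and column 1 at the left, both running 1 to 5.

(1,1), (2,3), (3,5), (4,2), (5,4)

0

All columns are distinct and no two queens satisfy |Δrow| = |Δcol|, so no pair attacks.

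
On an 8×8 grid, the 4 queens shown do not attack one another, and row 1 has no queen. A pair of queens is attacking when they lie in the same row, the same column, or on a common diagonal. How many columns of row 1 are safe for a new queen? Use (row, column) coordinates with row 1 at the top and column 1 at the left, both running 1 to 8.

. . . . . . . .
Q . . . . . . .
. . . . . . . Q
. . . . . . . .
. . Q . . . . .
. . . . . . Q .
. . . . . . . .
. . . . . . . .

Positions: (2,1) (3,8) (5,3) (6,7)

2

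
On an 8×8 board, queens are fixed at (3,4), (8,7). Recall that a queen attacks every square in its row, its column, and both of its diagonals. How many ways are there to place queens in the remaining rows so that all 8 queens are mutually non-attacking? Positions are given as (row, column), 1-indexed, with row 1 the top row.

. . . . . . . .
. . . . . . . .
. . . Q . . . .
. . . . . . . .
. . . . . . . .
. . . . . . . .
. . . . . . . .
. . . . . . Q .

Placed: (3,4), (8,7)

Branch on row 1: col 1 → 0; col 3 → 0; col 5 → 2; col 8 → 0.
Sum: 0 + 0 + 2 + 0 = 2.

2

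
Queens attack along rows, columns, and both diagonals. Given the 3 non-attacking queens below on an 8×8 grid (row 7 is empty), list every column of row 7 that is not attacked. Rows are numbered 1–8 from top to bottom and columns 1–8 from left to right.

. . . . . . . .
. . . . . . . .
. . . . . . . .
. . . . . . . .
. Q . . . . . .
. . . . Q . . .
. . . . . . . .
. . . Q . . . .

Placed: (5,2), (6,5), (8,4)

columns 1, 7, 8

(5,2) attacks row 7 at column 2 and diagonals 4.
(6,5) attacks row 7 at column 5 and diagonals 4, 6.
(8,4) attacks row 7 at column 4 and diagonals 3, 5.
Attacked columns: {2, 3, 4, 5, 6}. Safe: {1, 7, 8}.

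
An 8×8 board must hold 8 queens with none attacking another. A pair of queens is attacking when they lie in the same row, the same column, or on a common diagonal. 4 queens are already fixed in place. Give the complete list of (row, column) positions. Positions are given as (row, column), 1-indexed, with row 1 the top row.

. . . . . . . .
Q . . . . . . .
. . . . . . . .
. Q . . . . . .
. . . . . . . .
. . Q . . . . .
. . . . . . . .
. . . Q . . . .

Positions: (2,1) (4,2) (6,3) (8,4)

(1,6) (2,1) (3,5) (4,2) (5,8) (6,3) (7,7) (8,4)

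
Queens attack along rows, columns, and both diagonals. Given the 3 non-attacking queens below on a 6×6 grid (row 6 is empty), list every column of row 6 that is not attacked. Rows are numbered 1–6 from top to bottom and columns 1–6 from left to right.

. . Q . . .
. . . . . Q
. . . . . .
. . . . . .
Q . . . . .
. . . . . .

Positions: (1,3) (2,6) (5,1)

columns 4, 5

(1,3) attacks row 6 at column 3.
(2,6) attacks row 6 at column 6 and diagonals 2.
(5,1) attacks row 6 at column 1 and diagonals 2.
Attacked columns: {1, 2, 3, 6}. Safe: {4, 5}.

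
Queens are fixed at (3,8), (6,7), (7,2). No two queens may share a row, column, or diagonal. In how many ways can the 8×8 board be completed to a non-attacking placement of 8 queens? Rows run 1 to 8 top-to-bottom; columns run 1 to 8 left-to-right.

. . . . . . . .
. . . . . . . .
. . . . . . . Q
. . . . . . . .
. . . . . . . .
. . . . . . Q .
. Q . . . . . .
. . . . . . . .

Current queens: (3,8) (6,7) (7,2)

4

Branch on row 1: col 1 → 1; col 3 → 2; col 4 → 0; col 5 → 1.
Sum: 1 + 2 + 0 + 1 = 4.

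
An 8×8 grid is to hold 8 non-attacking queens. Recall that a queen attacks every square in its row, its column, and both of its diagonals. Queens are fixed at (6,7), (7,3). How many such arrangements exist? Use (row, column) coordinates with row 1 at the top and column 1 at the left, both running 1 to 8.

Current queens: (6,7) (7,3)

3

Branch on row 1: col 1 → 0; col 4 → 1; col 5 → 2; col 6 → 0; col 8 → 0.
Sum: 0 + 1 + 2 + 0 + 0 = 3.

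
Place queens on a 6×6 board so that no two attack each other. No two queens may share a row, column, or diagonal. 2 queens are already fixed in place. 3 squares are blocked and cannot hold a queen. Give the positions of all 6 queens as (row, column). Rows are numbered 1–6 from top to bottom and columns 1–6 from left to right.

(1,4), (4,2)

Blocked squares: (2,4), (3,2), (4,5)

Row 2: attacked by (1,4)→{3,4,5}; (4,2)→{2,4}. Blocked: 4. Safe: 1, 6. Place at column 1.
Row 3: attacked by (1,4)→{2,4,6}; (2,1)→{1,2}; (4,2)→{1,2,3}. Blocked: 2. Safe: 5. Place at column 5.
Row 5: attacked by (1,4)→{4}; (2,1)→{1,4}; (3,5)→{3,5}; (4,2)→{1,2,3}. Safe: 6. Place at column 6.
Row 6: attacked by (1,4)→{4}; (2,1)→{1,5}; (3,5)→{2,5}; (4,2)→{2,4}; (5,6)→{5,6}. Safe: 3. Place at column 3.
Columns [4, 1, 5, 2, 6, 3], r−c [-3, 1, -2, 2, -1, 3], r+c [5, 3, 8, 6, 11, 9] are all distinct, so no two queens attack.

(1,4) (2,1) (3,5) (4,2) (5,6) (6,3)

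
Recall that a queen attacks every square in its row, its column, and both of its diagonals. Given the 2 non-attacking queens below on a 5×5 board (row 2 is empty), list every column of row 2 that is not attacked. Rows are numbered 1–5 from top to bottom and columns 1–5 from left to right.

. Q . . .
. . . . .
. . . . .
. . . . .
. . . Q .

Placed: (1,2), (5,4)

(1,2) attacks row 2 at column 2 and diagonals 1, 3.
(5,4) attacks row 2 at column 4 and diagonals 1.
Attacked columns: {1, 2, 3, 4}. Safe: {5}.

columns 5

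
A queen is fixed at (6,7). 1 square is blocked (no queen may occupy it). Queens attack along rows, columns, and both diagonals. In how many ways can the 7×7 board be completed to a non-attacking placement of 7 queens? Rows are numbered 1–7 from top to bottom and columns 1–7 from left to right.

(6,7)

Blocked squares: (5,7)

7

Branch on row 1: col 1 → 1; col 3 → 2; col 4 → 2; col 5 → 1; col 6 → 1.
Sum: 1 + 2 + 2 + 1 + 1 = 7.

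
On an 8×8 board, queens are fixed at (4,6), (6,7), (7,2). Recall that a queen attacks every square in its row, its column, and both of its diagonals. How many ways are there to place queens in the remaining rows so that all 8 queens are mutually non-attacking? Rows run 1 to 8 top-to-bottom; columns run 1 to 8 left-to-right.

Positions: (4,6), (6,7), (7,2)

Branch on row 1: col 1 → 1; col 4 → 0; col 5 → 1.
Sum: 1 + 0 + 1 = 2.

2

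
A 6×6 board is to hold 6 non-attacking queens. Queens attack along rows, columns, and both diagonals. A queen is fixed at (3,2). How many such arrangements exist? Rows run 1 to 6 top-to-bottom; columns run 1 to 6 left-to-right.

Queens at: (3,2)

Branch on row 1: col 1 → 0; col 3 → 1; col 5 → 0; col 6 → 0.
Sum: 0 + 1 + 0 + 0 = 1.

1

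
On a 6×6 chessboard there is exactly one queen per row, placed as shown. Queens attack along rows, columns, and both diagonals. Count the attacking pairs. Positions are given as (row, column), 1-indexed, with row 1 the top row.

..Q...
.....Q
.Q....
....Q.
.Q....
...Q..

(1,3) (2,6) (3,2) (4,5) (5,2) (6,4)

1

Same column: (3,2)–(5,2) (column 2).
Total attacking pairs: 1.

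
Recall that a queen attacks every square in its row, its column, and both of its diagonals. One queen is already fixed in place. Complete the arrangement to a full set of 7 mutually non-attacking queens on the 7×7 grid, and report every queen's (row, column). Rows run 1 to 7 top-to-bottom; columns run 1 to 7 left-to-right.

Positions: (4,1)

(1,2) (2,4) (3,6) (4,1) (5,3) (6,5) (7,7)

Row 1: attacked by (4,1)→{1,4}. Safe: 2, 3, 5, 6, 7. Place at column 2.
Row 2: attacked by (1,2)→{1,2,3}; (4,1)→{1,3}. Safe: 4, 5, 6, 7. Place at column 4.
Row 3: attacked by (1,2)→{2,4}; (2,4)→{3,4,5}; (4,1)→{1,2}. Safe: 6, 7. Place at column 6.
Row 5: attacked by (1,2)→{2,6}; (2,4)→{1,4,7}; (3,6)→{4,6}; (4,1)→{1,2}. Safe: 3, 5. Place at column 3.
Row 6: attacked by (1,2)→{2,7}; (2,4)→{4}; (3,6)→{3,6}; (4,1)→{1,3}; (5,3)→{2,3,4}. Safe: 5. Place at column 5.
Row 7: attacked by (1,2)→{2}; (2,4)→{4}; (3,6)→{2,6}; (4,1)→{1,4}; (5,3)→{1,3,5}; (6,5)→{4,5,6}. Safe: 7. Place at column 7.
Columns [2, 4, 6, 1, 3, 5, 7], r−c [-1, -2, -3, 3, 2, 1, 0], r+c [3, 6, 9, 5, 8, 11, 14] are all distinct, so no two queens attack.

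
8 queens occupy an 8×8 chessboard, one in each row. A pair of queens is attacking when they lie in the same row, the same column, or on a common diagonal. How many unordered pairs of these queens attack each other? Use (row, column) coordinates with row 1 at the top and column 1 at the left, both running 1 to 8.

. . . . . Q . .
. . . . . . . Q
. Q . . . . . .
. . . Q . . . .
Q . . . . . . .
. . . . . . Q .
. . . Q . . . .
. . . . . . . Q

3

Same column: (2,8)–(8,8) (column 8); (4,4)–(7,4) (column 4).
Same diagonal: (4,4)–(8,8) (|4−8| = |4−8| = 4).
Total attacking pairs: 3.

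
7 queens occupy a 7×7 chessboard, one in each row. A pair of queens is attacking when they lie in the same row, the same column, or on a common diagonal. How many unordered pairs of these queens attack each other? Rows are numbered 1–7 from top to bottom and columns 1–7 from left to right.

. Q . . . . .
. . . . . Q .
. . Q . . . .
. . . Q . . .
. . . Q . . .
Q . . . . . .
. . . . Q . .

3

Same column: (4,4)–(5,4) (column 4).
Same diagonal: (2,6)–(4,4) (|2−4| = |6−4| = 2); (3,3)–(4,4) (|3−4| = |3−4| = 1).
Total attacking pairs: 3.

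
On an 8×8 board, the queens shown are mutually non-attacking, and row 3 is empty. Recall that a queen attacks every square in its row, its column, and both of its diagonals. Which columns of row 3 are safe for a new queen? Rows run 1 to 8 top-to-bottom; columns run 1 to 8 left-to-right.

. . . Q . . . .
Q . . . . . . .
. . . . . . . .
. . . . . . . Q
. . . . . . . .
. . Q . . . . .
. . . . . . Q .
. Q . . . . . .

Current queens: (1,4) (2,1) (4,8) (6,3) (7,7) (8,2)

(1,4) attacks row 3 at column 4 and diagonals 2, 6.
(2,1) attacks row 3 at column 1 and diagonals 2.
(4,8) attacks row 3 at column 8 and diagonals 7.
(6,3) attacks row 3 at column 3 and diagonals 6.
(7,7) attacks row 3 at column 7 and diagonals 3.
(8,2) attacks row 3 at column 2 and diagonals 7.
Attacked columns: {1, 2, 3, 4, 6, 7, 8}. Safe: {5}.

columns 5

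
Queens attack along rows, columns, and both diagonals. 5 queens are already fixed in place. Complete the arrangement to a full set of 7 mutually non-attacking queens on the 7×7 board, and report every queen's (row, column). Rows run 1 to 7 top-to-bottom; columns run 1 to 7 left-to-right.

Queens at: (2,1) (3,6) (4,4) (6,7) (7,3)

(1,5) (2,1) (3,6) (4,4) (5,2) (6,7) (7,3)

Row 1: attacked by (2,1)→{1,2}; (3,6)→{4,6}; (4,4)→{1,4,7}; (6,7)→{2,7}; (7,3)→{3}. Safe: 5. Place at column 5.
Row 5: attacked by (1,5)→{1,5}; (2,1)→{1,4}; (3,6)→{4,6}; (4,4)→{3,4,5}; (6,7)→{6,7}; (7,3)→{1,3,5}. Safe: 2. Place at column 2.
Columns [5, 1, 6, 4, 2, 7, 3], r−c [-4, 1, -3, 0, 3, -1, 4], r+c [6, 3, 9, 8, 7, 13, 10] are all distinct, so no two queens attack.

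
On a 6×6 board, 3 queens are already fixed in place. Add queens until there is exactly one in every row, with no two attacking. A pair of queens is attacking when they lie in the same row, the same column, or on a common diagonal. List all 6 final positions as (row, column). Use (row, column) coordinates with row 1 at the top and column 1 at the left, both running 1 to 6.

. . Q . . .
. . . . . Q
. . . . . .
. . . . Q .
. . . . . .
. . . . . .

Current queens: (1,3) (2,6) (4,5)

Row 3: attacked by (1,3)→{1,3,5}; (2,6)→{5,6}; (4,5)→{4,5,6}. Safe: 2. Place at column 2.
Row 5: attacked by (1,3)→{3}; (2,6)→{3,6}; (3,2)→{2,4}; (4,5)→{4,5,6}. Safe: 1. Place at column 1.
Row 6: attacked by (1,3)→{3}; (2,6)→{2,6}; (3,2)→{2,5}; (4,5)→{3,5}; (5,1)→{1,2}. Safe: 4. Place at column 4.
Columns [3, 6, 2, 5, 1, 4], r−c [-2, -4, 1, -1, 4, 2], r+c [4, 8, 5, 9, 6, 10] are all distinct, so no two queens attack.

(1,3) (2,6) (3,2) (4,5) (5,1) (6,4)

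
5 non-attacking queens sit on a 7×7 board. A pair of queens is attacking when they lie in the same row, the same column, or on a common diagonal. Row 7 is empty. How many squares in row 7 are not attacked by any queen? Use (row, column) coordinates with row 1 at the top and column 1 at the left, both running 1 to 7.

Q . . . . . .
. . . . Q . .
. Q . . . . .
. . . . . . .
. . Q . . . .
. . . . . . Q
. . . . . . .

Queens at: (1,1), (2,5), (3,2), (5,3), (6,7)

1

(1,1) attacks row 7 at column 1 and diagonals 7.
(2,5) attacks row 7 at column 5.
(3,2) attacks row 7 at column 2 and diagonals 6.
(5,3) attacks row 7 at column 3 and diagonals 1, 5.
(6,7) attacks row 7 at column 7 and diagonals 6.
Attacked columns: {1, 2, 3, 5, 6, 7}. Safe: {4}.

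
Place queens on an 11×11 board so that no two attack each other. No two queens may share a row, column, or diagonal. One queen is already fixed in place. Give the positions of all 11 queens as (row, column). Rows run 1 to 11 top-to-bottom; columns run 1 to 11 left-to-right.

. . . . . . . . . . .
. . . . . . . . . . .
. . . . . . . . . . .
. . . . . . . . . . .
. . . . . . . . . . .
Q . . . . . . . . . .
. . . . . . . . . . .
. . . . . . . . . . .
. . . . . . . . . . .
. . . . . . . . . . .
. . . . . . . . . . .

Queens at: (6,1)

(1,7) (2,2) (3,6) (4,11) (5,9) (6,1) (7,4) (8,10) (9,8) (10,3) (11,5)

Row 1: attacked by (6,1)→{1,6}. Safe: 2, 3, 4, 5, 7, 8, 9, 10, 11. Place at column 7.
Row 2: attacked by (1,7)→{6,7,8}; (6,1)→{1,5}. Safe: 2, 3, 4, 9, 10, 11. Place at column 2.
Row 3: attacked by (1,7)→{5,7,9}; (2,2)→{1,2,3}; (6,1)→{1,4}. Safe: 6, 8, 10, 11. Place at column 6.
Row 4: attacked by (1,7)→{4,7,10}; (2,2)→{2,4}; (3,6)→{5,6,7}; (6,1)→{1,3}. Safe: 8, 9, 11. Place at column 11.
Row 5: attacked by (1,7)→{3,7,11}; (2,2)→{2,5}; (3,6)→{4,6,8}; (4,11)→{10,11}; (6,1)→{1,2}. Safe: 9. Place at column 9.
Row 7: attacked by (1,7)→{1,7}; (2,2)→{2,7}; (3,6)→{2,6,10}; (4,11)→{8,11}; (5,9)→{7,9,11}; (6,1)→{1,2}. Safe: 3, 4, 5. Place at column 4.
Row 8: attacked by (1,7)→{7}; (2,2)→{2,8}; (3,6)→{1,6,11}; (4,11)→{7,11}; (5,9)→{6,9}; (6,1)→{1,3}; (7,4)→{3,4,5}. Safe: 10. Place at column 10.
Row 9: attacked by (1,7)→{7}; (2,2)→{2,9}; (3,6)→{6}; (4,11)→{6,11}; (5,9)→{5,9}; (6,1)→{1,4}; (7,4)→{2,4,6}; (8,10)→{9,10,11}. Safe: 3, 8. Place at column 8.
Row 10: attacked by (1,7)→{7}; (2,2)→{2,10}; (3,6)→{6}; (4,11)→{5,11}; (5,9)→{4,9}; (6,1)→{1,5}; (7,4)→{1,4,7}; (8,10)→{8,10}; (9,8)→{7,8,9}. Safe: 3. Place at column 3.
Row 11: attacked by (1,7)→{7}; (2,2)→{2,11}; (3,6)→{6}; (4,11)→{4,11}; (5,9)→{3,9}; (6,1)→{1,6}; (7,4)→{4,8}; (8,10)→{7,10}; (9,8)→{6,8,10}; (10,3)→{2,3,4}. Safe: 5. Place at column 5.
Columns [7, 2, 6, 11, 9, 1, 4, 10, 8, 3, 5], r−c [-6, 0, -3, -7, -4, 5, 3, -2, 1, 7, 6], r+c [8, 4, 9, 15, 14, 7, 11, 18, 17, 13, 16] are all distinct, so no two queens attack.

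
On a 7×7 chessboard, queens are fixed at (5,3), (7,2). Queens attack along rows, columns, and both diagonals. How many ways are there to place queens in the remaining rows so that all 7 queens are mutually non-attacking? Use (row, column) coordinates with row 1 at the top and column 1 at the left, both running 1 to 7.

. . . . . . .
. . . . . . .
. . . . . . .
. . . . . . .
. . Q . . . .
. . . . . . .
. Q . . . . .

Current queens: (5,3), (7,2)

Branch on row 1: col 1 → 0; col 4 → 0; col 5 → 1; col 6 → 1.
Sum: 0 + 0 + 1 + 1 = 2.

2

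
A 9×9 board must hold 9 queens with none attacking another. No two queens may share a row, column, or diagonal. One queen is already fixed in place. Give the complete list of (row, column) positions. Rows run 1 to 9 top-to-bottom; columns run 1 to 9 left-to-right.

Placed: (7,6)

Row 1: attacked by (7,6)→{6}. Safe: 1, 2, 3, 4, 5, 7, 8, 9. Place at column 4.
Row 2: attacked by (1,4)→{3,4,5}; (7,6)→{1,6}. Safe: 2, 7, 8, 9. Place at column 2.
Row 3: attacked by (1,4)→{2,4,6}; (2,2)→{1,2,3}; (7,6)→{2,6}. Safe: 5, 7, 8, 9. Place at column 9.
Row 4: attacked by (1,4)→{1,4,7}; (2,2)→{2,4}; (3,9)→{8,9}; (7,6)→{3,6,9}. Safe: 5. Place at column 5.
Row 5: attacked by (1,4)→{4,8}; (2,2)→{2,5}; (3,9)→{7,9}; (4,5)→{4,5,6}; (7,6)→{4,6,8}. Safe: 1, 3. Place at column 1.
Row 6: attacked by (1,4)→{4,9}; (2,2)→{2,6}; (3,9)→{6,9}; (4,5)→{3,5,7}; (5,1)→{1,2}; (7,6)→{5,6,7}. Safe: 8. Place at column 8.
Row 8: attacked by (1,4)→{4}; (2,2)→{2,8}; (3,9)→{4,9}; (4,5)→{1,5,9}; (5,1)→{1,4}; (6,8)→{6,8}; (7,6)→{5,6,7}. Safe: 3. Place at column 3.
Row 9: attacked by (1,4)→{4}; (2,2)→{2,9}; (3,9)→{3,9}; (4,5)→{5}; (5,1)→{1,5}; (6,8)→{5,8}; (7,6)→{4,6,8}; (8,3)→{2,3,4}. Safe: 7. Place at column 7.
Columns [4, 2, 9, 5, 1, 8, 6, 3, 7], r−c [-3, 0, -6, -1, 4, -2, 1, 5, 2], r+c [5, 4, 12, 9, 6, 14, 13, 11, 16] are all distinct, so no two queens attack.

(1,4) (2,2) (3,9) (4,5) (5,1) (6,8) (7,6) (8,3) (9,7)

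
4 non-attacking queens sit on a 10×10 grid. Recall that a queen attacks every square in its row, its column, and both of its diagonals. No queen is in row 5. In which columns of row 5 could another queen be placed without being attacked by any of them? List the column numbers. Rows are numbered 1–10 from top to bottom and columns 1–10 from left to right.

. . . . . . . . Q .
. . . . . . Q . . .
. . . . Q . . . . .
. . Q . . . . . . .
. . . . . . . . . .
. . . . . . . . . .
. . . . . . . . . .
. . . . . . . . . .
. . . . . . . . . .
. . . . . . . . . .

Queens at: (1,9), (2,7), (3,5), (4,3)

columns 1, 6, 8

(1,9) attacks row 5 at column 9 and diagonals 5.
(2,7) attacks row 5 at column 7 and diagonals 4, 10.
(3,5) attacks row 5 at column 5 and diagonals 3, 7.
(4,3) attacks row 5 at column 3 and diagonals 2, 4.
Attacked columns: {2, 3, 4, 5, 7, 9, 10}. Safe: {1, 6, 8}.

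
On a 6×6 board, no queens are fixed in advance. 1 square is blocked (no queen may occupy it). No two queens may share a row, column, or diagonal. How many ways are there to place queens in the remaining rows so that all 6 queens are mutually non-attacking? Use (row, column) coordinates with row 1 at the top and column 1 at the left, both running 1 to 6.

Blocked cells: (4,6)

3

Branch on row 1: col 1 → 0; col 2 → 1; col 3 → 1; col 4 → 1; col 5 → 0; col 6 → 0.
Sum: 0 + 1 + 1 + 1 + 0 + 0 = 3.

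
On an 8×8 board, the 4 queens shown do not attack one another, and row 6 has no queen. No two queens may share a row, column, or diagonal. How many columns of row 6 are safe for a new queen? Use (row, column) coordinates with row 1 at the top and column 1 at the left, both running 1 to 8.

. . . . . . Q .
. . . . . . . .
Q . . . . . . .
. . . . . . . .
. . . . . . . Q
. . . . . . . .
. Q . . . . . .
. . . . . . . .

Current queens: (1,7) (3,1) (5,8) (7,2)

(1,7) attacks row 6 at column 7 and diagonals 2.
(3,1) attacks row 6 at column 1 and diagonals 4.
(5,8) attacks row 6 at column 8 and diagonals 7.
(7,2) attacks row 6 at column 2 and diagonals 1, 3.
Attacked columns: {1, 2, 3, 4, 7, 8}. Safe: {5, 6}.

2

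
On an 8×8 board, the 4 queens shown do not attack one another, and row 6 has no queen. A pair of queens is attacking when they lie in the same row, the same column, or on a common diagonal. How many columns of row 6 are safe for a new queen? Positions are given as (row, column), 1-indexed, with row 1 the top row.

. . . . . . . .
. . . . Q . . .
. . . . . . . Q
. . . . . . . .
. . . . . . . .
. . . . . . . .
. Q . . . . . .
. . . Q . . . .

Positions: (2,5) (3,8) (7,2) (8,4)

(2,5) attacks row 6 at column 5 and diagonals 1.
(3,8) attacks row 6 at column 8 and diagonals 5.
(7,2) attacks row 6 at column 2 and diagonals 1, 3.
(8,4) attacks row 6 at column 4 and diagonals 2, 6.
Attacked columns: {1, 2, 3, 4, 5, 6, 8}. Safe: {7}.

1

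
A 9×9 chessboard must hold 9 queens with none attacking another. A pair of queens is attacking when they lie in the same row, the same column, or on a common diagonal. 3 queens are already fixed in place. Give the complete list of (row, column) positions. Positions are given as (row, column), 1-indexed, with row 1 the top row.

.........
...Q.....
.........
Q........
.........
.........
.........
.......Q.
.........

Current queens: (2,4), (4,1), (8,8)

Row 1: attacked by (2,4)→{3,4,5}; (4,1)→{1,4}; (8,8)→{1,8}. Safe: 2, 6, 7, 9. Place at column 6.
Row 3: attacked by (1,6)→{4,6,8}; (2,4)→{3,4,5}; (4,1)→{1,2}; (8,8)→{3,8}. Safe: 7, 9. Place at column 9.
Row 5: attacked by (1,6)→{2,6}; (2,4)→{1,4,7}; (3,9)→{7,9}; (4,1)→{1,2}; (8,8)→{5,8}. Safe: 3. Place at column 3.
Row 6: attacked by (1,6)→{1,6}; (2,4)→{4,8}; (3,9)→{6,9}; (4,1)→{1,3}; (5,3)→{2,3,4}; (8,8)→{6,8}. Safe: 5, 7. Place at column 7.
Row 7: attacked by (1,6)→{6}; (2,4)→{4,9}; (3,9)→{5,9}; (4,1)→{1,4}; (5,3)→{1,3,5}; (6,7)→{6,7,8}; (8,8)→{7,8,9}. Safe: 2. Place at column 2.
Row 9: attacked by (1,6)→{6}; (2,4)→{4}; (3,9)→{3,9}; (4,1)→{1,6}; (5,3)→{3,7}; (6,7)→{4,7}; (7,2)→{2,4}; (8,8)→{7,8,9}. Safe: 5. Place at column 5.
Columns [6, 4, 9, 1, 3, 7, 2, 8, 5], r−c [-5, -2, -6, 3, 2, -1, 5, 0, 4], r+c [7, 6, 12, 5, 8, 13, 9, 16, 14] are all distinct, so no two queens attack.

(1,6) (2,4) (3,9) (4,1) (5,3) (6,7) (7,2) (8,8) (9,5)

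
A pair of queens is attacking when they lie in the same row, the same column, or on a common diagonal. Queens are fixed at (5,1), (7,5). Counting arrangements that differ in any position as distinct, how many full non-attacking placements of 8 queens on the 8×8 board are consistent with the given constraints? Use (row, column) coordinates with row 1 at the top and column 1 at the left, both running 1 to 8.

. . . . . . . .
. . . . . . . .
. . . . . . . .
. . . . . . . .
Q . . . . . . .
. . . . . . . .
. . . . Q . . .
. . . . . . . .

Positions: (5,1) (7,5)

3

Branch on row 1: col 2 → 0; col 3 → 0; col 4 → 2; col 6 → 1; col 7 → 0; col 8 → 0.
Sum: 0 + 0 + 2 + 1 + 0 + 0 = 3.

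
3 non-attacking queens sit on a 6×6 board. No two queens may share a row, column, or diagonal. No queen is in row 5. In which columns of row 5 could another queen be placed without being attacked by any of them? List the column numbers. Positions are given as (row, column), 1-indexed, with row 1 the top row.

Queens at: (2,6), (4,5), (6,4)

columns 1, 2

(2,6) attacks row 5 at column 6 and diagonals 3.
(4,5) attacks row 5 at column 5 and diagonals 4, 6.
(6,4) attacks row 5 at column 4 and diagonals 3, 5.
Attacked columns: {3, 4, 5, 6}. Safe: {1, 2}.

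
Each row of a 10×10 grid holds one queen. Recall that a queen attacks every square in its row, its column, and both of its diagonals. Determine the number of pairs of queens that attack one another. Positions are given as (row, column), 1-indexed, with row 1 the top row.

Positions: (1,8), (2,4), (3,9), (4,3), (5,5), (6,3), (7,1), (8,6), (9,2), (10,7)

Same column: (4,3)–(6,3) (column 3).
Same diagonal: (1,8)–(6,3) (|1−6| = |8−3| = 5); (6,3)–(10,7) (|6−10| = |3−7| = 4).
Total attacking pairs: 3.

3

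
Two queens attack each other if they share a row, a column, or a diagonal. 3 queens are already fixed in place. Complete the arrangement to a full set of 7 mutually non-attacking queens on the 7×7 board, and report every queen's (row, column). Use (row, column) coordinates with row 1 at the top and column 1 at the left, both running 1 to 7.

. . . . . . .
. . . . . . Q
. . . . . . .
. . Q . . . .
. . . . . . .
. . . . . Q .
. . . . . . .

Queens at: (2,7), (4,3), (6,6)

Row 1: attacked by (2,7)→{6,7}; (4,3)→{3,6}; (6,6)→{1,6}. Safe: 2, 4, 5. Place at column 2.
Row 3: attacked by (1,2)→{2,4}; (2,7)→{6,7}; (4,3)→{2,3,4}; (6,6)→{3,6}. Safe: 1, 5. Place at column 5.
Row 5: attacked by (1,2)→{2,6}; (2,7)→{4,7}; (3,5)→{3,5,7}; (4,3)→{2,3,4}; (6,6)→{5,6,7}. Safe: 1. Place at column 1.
Row 7: attacked by (1,2)→{2}; (2,7)→{2,7}; (3,5)→{1,5}; (4,3)→{3,6}; (5,1)→{1,3}; (6,6)→{5,6,7}. Safe: 4. Place at column 4.
Columns [2, 7, 5, 3, 1, 6, 4], r−c [-1, -5, -2, 1, 4, 0, 3], r+c [3, 9, 8, 7, 6, 12, 11] are all distinct, so no two queens attack.

(1,2) (2,7) (3,5) (4,3) (5,1) (6,6) (7,4)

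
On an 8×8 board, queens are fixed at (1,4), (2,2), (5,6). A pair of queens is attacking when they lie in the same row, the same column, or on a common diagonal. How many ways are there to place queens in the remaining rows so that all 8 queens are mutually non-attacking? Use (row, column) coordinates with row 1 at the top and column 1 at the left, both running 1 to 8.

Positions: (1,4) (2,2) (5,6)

3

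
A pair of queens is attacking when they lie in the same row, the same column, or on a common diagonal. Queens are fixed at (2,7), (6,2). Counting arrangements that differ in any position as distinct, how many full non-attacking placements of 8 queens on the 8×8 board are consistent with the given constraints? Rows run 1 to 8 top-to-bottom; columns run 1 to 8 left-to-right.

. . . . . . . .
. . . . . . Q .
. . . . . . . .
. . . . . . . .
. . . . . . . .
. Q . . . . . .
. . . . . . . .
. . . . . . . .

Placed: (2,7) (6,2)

Branch on row 1: col 1 → 1; col 3 → 0; col 4 → 1; col 5 → 0.
Sum: 1 + 0 + 1 + 0 = 2.

2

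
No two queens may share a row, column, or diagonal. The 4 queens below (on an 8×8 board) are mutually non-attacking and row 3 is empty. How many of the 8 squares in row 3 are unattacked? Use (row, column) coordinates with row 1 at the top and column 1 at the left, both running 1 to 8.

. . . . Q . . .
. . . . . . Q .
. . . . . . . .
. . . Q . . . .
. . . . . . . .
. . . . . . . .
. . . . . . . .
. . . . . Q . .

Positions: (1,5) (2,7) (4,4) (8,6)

1

(1,5) attacks row 3 at column 5 and diagonals 3, 7.
(2,7) attacks row 3 at column 7 and diagonals 6, 8.
(4,4) attacks row 3 at column 4 and diagonals 3, 5.
(8,6) attacks row 3 at column 6 and diagonals 1.
Attacked columns: {1, 3, 4, 5, 6, 7, 8}. Safe: {2}.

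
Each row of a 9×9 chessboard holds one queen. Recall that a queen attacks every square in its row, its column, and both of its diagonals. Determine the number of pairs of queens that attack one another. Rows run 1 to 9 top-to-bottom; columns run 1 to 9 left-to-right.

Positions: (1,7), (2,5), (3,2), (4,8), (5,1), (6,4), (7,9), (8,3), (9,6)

0

All columns are distinct and no two queens satisfy |Δrow| = |Δcol|, so no pair attacks.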